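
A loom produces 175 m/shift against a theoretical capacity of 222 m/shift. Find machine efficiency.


Formula: Efficiency% = (Actual output / Theoretical output) * 100
Efficiency% = (175 / 222) * 100
Efficiency% = 0.788288 * 100 = 78.8288% ≈ 78.8%

78.8%


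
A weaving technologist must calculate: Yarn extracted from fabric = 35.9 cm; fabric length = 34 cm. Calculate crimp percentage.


Formula: Crimp% = ((L_yarn - L_fabric) / L_fabric) * 100
Step 1: Extension = 35.9 - 34 = 1.9 cm
Step 2: Crimp% = (1.9 / 34) * 100
Step 3: Crimp% = 0.055882 * 100 = 5.5882% ≈ 5.6%

5.6%


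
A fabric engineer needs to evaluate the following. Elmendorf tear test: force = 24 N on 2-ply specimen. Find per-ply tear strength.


Formula: Per-ply strength = Total force / Number of plies
Per-ply = 24 N / 2
Per-ply = 12 N

12 N


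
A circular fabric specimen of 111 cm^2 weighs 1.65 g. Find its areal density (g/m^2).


Formula: GSM = mass_g / area_m2
Step 1: Convert area: 111 cm^2 = 111 / 10000 = 0.0111 m^2
Step 2: GSM = 1.65 g / 0.0111 m^2 = 148.6 g/m^2

148.6 g/m^2


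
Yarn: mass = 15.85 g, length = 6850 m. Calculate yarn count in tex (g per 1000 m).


Formula: Tex = (mass_g / length_m) * 1000
Substituting: Tex = (15.85 / 6850) * 1000
Intermediate: 15.85 / 6850 = 0.00231387 g/m
Tex = 0.00231387 * 1000 = 2.31 tex

2.31 tex


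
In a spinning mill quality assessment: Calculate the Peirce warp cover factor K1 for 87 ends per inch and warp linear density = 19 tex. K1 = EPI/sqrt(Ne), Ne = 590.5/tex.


Formula: K1 = EPI / sqrt(Ne), with Ne = 590.5 / tex_warp
Step 1: Ne = 590.5 / 19 = 31.079
Step 2: sqrt(Ne) = sqrt(31.079) = 5.5749
Step 3: K1 = 87 / 5.5749 = 15.6

15.6


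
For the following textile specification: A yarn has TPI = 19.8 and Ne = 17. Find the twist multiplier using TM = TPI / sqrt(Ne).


Formula: TM = TPI / sqrt(Ne)
Step 1: sqrt(Ne) = sqrt(17) = 4.1231
Step 2: TM = 19.8 / 4.1231 = 4.80

4.80 TM


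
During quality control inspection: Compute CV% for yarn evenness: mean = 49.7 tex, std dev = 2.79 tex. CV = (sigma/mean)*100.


Formula: CV% = (standard deviation / mean) * 100
Step 1: Ratio = 2.79 / 49.7 = 0.056137
Step 2: CV% = 0.056137 * 100 = 5.6137% ≈ 5.6%

5.6%


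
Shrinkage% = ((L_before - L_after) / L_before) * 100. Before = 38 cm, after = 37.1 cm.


Formula: Shrinkage% = ((L_before - L_after) / L_before) * 100
Step 1: Shrinkage = 38 - 37.1 = 0.9 cm
Step 2: Shrinkage% = (0.9 / 38) * 100
Step 3: Shrinkage% = 0.023684 * 100 = 2.3684% ≈ 2.4%

2.4%


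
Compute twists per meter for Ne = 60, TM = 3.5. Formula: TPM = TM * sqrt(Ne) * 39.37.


Formula: TPM = TM * sqrt(Ne) * 39.37
Step 1: sqrt(Ne) = sqrt(60) = 7.746
Step 2: TM * sqrt(Ne) = 3.5 * 7.746 = 27.111
Step 3: TPM = 27.111 * 39.37 = 1067 twists/m

1067 twists/m


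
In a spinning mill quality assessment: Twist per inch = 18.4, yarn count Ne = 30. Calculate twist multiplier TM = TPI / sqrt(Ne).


Formula: TM = TPI / sqrt(Ne)
Step 1: sqrt(Ne) = sqrt(30) = 5.4772
Step 2: TM = 18.4 / 5.4772 = 3.36

3.36 TM


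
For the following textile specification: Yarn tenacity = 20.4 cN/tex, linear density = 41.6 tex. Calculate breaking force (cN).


Formula: Breaking force = Tenacity * Linear density
F = 20.4 cN/tex * 41.6 tex
F = 848.64 cN

848.64 cN


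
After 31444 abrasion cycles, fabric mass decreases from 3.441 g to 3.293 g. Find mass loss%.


Formula: Mass loss% = ((m_before - m_after) / m_before) * 100
Step 1: Mass loss = 3.441 - 3.293 = 0.148 g
Step 2: Ratio = 0.148 / 3.441 = 0.0430108
Step 3: Mass loss% = 0.0430108 * 100 = 4.30108% ≈ 4.30%

4.30%


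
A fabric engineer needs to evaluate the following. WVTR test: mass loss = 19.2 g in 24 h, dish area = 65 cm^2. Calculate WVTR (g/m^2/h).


Formula: WVTR = mass_loss / (area * time)
Step 1: Convert area: 65 cm^2 = 0.0065 m^2
Step 2: WVTR = 19.2 g / (0.0065 m^2 * 24 h)
Step 3: WVTR = 19.2 / 0.156 = 123.1 g/m^2/h

123.1 g/m^2/h


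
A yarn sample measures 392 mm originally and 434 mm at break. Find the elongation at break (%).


Formula: Elongation (%) = ((L_break - L0) / L0) * 100
Step 1: Extension = 434 - 392 = 42 mm
Step 2: Elongation = (42 / 392) * 100
Step 3: Elongation = 0.107143 * 100 = 10.7143% ≈ 10.7%

10.7%


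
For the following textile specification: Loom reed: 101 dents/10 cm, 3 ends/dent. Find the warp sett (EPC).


Formula: EPC = (dents per 10 cm * ends per dent) / 10
Step 1: Total ends per 10 cm = 101 * 3 = 303
Step 2: EPC = 303 / 10 = 30.3 ends/cm

30.3 ends/cm


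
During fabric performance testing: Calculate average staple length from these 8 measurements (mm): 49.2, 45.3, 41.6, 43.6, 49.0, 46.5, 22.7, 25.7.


Formula: Mean = sum of lengths / count
Sum = 49.2 + 45.3 + 41.6 + 43.6 + 49.0 + 46.5 + 22.7 + 25.7
Sum = 323.6 mm
Mean = 323.6 / 8 = 40.45 mm

40.45 mm


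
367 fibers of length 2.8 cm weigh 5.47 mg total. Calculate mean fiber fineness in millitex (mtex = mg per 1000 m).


Formula: fineness (mtex) = mass (mg) / total length (km) = (mass_mg / total_length_m) * 1000
Step 1: Convert fiber length: 2.8 cm = 0.028 m
Step 2: Total fiber length = 367 * 0.028 = 10.276 m
Step 3: Linear density = 5.47 mg / 10.276 m = 0.5323 mg/m
Step 4: fineness = 0.5323 * 1000 = 532.3 mtex

532.3 mtex


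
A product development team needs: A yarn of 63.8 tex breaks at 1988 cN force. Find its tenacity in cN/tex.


Formula: Tenacity = Breaking force / Linear density
Tenacity = 1988 cN / 63.8 tex
Tenacity = 31.16 cN/tex

31.16 cN/tex


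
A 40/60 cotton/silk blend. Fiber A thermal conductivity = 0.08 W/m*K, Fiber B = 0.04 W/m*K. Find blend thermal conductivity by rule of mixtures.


Formula: Blend property = (fraction_A * property_A) + (fraction_B * property_B)
Step 1: Contribution A = 40/100 * 0.08 W/m*K = 0.032 W/m*K
Step 2: Contribution B = 60/100 * 0.04 W/m*K = 0.024 W/m*K
Step 3: Blend thermal conductivity = 0.032 + 0.024 = 0.056 W/m*K

0.056 W/m*K


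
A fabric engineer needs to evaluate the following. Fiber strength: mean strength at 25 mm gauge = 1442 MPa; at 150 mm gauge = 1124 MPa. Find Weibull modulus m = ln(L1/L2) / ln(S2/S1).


Formula: m = ln(L1/L2) / ln(S2/S1)
Step 1: ln(L1/L2) = ln(25/150) = -1.79176
Step 2: S2/S1 = 1124/1442 = 0.77947
Step 3: ln(S2/S1) = ln(0.77947) = -0.24914
Step 4: m = -1.79176 / -0.24914 = 7.19

7.19 (Weibull m)


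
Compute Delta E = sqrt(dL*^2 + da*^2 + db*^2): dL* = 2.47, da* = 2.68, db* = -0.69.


Formula: Delta E = sqrt(dL*^2 + da*^2 + db*^2)
Step 1: dL*^2 = 2.47^2 = 6.1009
Step 2: da*^2 = 2.68^2 = 7.1824
Step 3: db*^2 = (-0.69)^2 = 0.4761
Step 4: Sum = 6.1009 + 7.1824 + 0.4761 = 13.7594
Step 5: Delta E = sqrt(13.7594) = 3.71

3.71 Delta E


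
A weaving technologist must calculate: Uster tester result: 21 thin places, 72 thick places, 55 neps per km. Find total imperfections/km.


Formula: Total = thin places + thick places + neps
Total = 21 + 72 + 55
Total = 148 imperfections/km

148 imperfections/km


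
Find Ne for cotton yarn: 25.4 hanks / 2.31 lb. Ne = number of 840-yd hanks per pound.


Formula: Ne = hanks / mass_lb
Substituting: Ne = 25.4 / 2.31
Ne = 11.0

11.0 Ne


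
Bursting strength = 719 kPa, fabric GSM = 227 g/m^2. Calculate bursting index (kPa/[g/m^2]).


Formula: Bursting Index = Bursting Strength / Fabric GSM
BI = 719 kPa / 227 g/m^2
BI = 3.167 kPa/(g/m^2)

3.167 kPa/(g/m^2)


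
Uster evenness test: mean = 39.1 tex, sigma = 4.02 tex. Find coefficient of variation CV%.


Formula: CV% = (standard deviation / mean) * 100
Step 1: Ratio = 4.02 / 39.1 = 0.102813
Step 2: CV% = 0.102813 * 100 = 10.2813% ≈ 10.3%

10.3%


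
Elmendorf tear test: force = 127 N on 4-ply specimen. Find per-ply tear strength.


Formula: Per-ply strength = Total force / Number of plies
Per-ply = 127 N / 4
Per-ply = 31.75 N

31.75 N


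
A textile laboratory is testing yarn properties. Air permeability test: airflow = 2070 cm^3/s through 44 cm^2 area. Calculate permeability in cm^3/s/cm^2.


Formula: Air Permeability = Airflow / Test Area
AP = 2070 cm^3/s / 44 cm^2
AP = 47.0 cm^3/s/cm^2

47.0 cm^3/s/cm^2


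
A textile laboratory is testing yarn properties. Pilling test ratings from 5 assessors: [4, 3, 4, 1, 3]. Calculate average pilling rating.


Formula: Mean = sum / count
Sum = 4 + 3 + 4 + 1 + 3 = 15
Mean = 15 / 5 = 3.0

3.0


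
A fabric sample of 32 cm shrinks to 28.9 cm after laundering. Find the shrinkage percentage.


Formula: Shrinkage% = ((L_before - L_after) / L_before) * 100
Step 1: Shrinkage = 32 - 28.9 = 3.1 cm
Step 2: Shrinkage% = (3.1 / 32) * 100
Step 3: Shrinkage% = 0.096875 * 100 = 9.6875% ≈ 9.7%

9.7%


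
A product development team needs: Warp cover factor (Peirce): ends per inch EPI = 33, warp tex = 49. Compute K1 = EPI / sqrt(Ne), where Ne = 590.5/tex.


Formula: K1 = EPI / sqrt(Ne), with Ne = 590.5 / tex_warp
Step 1: Ne = 590.5 / 49 = 12.051
Step 2: sqrt(Ne) = sqrt(12.051) = 3.4715
Step 3: K1 = 33 / 3.4715 = 9.5

9.5


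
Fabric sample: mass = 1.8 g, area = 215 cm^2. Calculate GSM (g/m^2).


Formula: GSM = mass_g / area_m2
Step 1: Convert area: 215 cm^2 = 215 / 10000 = 0.0215 m^2
Step 2: GSM = 1.8 g / 0.0215 m^2 = 83.7 g/m^2

83.7 g/m^2


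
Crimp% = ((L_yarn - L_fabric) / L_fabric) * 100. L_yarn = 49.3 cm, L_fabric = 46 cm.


Formula: Crimp% = ((L_yarn - L_fabric) / L_fabric) * 100
Step 1: Extension = 49.3 - 46 = 3.3 cm
Step 2: Crimp% = (3.3 / 46) * 100
Step 3: Crimp% = 0.071739 * 100 = 7.1739% ≈ 7.2%

7.2%


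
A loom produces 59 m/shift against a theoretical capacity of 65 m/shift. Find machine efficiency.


Formula: Efficiency% = (Actual output / Theoretical output) * 100
Efficiency% = (59 / 65) * 100
Efficiency% = 0.907692 * 100 = 90.7692% ≈ 90.8%

90.8%


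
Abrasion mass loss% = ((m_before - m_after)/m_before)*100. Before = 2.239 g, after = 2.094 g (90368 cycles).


Formula: Mass loss% = ((m_before - m_after) / m_before) * 100
Step 1: Mass loss = 2.239 - 2.094 = 0.145 g
Step 2: Ratio = 0.145 / 2.239 = 0.0647611
Step 3: Mass loss% = 0.0647611 * 100 = 6.47611% ≈ 6.48%

6.48%


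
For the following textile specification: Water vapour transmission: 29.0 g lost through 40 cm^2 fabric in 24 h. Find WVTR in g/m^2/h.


Formula: WVTR = mass_loss / (area * time)
Step 1: Convert area: 40 cm^2 = 0.004 m^2
Step 2: WVTR = 29.0 g / (0.004 m^2 * 24 h)
Step 3: WVTR = 29.0 / 0.096 = 302.1 g/m^2/h

302.1 g/m^2/h


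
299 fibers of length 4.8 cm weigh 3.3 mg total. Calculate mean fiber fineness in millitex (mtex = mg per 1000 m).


Formula: fineness (mtex) = mass (mg) / total length (km) = (mass_mg / total_length_m) * 1000
Step 1: Convert fiber length: 4.8 cm = 0.048 m
Step 2: Total fiber length = 299 * 0.048 = 14.352 m
Step 3: Linear density = 3.3 mg / 14.352 m = 0.2299 mg/m
Step 4: fineness = 0.2299 * 1000 = 229.9 mtex

229.9 mtex


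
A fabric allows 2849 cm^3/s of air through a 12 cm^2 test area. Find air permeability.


Formula: Air Permeability = Airflow / Test Area
AP = 2849 cm^3/s / 12 cm^2
AP = 237.4 cm^3/s/cm^2

237.4 cm^3/s/cm^2


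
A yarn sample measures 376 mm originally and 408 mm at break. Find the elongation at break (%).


Formula: Elongation (%) = ((L_break - L0) / L0) * 100
Step 1: Extension = 408 - 376 = 32 mm
Step 2: Elongation = (32 / 376) * 100
Step 3: Elongation = 0.085106 * 100 = 8.5106% ≈ 8.5%

8.5%


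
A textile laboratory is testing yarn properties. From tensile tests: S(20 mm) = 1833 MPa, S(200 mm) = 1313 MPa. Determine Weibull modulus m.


Formula: m = ln(L1/L2) / ln(S2/S1)
Step 1: ln(L1/L2) = ln(20/200) = -2.30259
Step 2: S2/S1 = 1313/1833 = 0.71631
Step 3: ln(S2/S1) = ln(0.71631) = -0.33364
Step 4: m = -2.30259 / -0.33364 = 6.90

6.90 (Weibull m)


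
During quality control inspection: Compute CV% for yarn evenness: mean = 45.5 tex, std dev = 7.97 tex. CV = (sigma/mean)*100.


Formula: CV% = (standard deviation / mean) * 100
Step 1: Ratio = 7.97 / 45.5 = 0.175165
Step 2: CV% = 0.175165 * 100 = 17.5165% ≈ 17.5%

17.5%


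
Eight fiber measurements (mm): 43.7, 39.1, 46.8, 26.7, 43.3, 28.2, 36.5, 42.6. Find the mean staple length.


Formula: Mean = sum of lengths / count
Sum = 43.7 + 39.1 + 46.8 + 26.7 + 43.3 + 28.2 + 36.5 + 42.6
Sum = 306.9 mm
Mean = 306.9 / 8 = 38.36 mm

38.36 mm


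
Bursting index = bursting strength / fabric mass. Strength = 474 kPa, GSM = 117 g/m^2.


Formula: Bursting Index = Bursting Strength / Fabric GSM
BI = 474 kPa / 117 g/m^2
BI = 4.051 kPa/(g/m^2)

4.051 kPa/(g/m^2)


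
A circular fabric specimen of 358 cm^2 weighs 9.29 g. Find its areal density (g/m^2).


Formula: GSM = mass_g / area_m2
Step 1: Convert area: 358 cm^2 = 358 / 10000 = 0.0358 m^2
Step 2: GSM = 9.29 g / 0.0358 m^2 = 259.5 g/m^2

259.5 g/m^2


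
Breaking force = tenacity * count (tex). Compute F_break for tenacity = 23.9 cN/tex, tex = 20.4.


Formula: Breaking force = Tenacity * Linear density
F = 23.9 cN/tex * 20.4 tex
F = 487.56 cN

487.56 cN


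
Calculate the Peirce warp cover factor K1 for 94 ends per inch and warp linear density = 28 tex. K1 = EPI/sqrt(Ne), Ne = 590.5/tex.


Formula: K1 = EPI / sqrt(Ne), with Ne = 590.5 / tex_warp
Step 1: Ne = 590.5 / 28 = 21.089
Step 2: sqrt(Ne) = sqrt(21.089) = 4.5923
Step 3: K1 = 94 / 4.5923 = 20.5

20.5


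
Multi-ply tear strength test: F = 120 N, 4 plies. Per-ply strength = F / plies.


Formula: Per-ply strength = Total force / Number of plies
Per-ply = 120 N / 4
Per-ply = 30 N

30 N


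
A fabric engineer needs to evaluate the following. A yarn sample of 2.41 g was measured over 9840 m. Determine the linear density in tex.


Formula: Tex = (mass_g / length_m) * 1000
Substituting: Tex = (2.41 / 9840) * 1000
Intermediate: 2.41 / 9840 = 0.00024492 g/m
Tex = 0.00024492 * 1000 = 0.24 tex

0.24 tex


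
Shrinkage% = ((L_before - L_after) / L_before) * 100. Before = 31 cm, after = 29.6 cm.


Formula: Shrinkage% = ((L_before - L_after) / L_before) * 100
Step 1: Shrinkage = 31 - 29.6 = 1.4 cm
Step 2: Shrinkage% = (1.4 / 31) * 100
Step 3: Shrinkage% = 0.045161 * 100 = 4.5161% ≈ 4.5%

4.5%


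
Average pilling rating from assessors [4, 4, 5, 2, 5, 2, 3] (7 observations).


Formula: Mean = sum / count
Sum = 4 + 4 + 5 + 2 + 5 + 2 + 3 = 25
Mean = 25 / 7 = 3.6

3.6


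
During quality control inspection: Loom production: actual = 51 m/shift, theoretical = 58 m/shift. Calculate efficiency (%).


Formula: Efficiency% = (Actual output / Theoretical output) * 100
Efficiency% = (51 / 58) * 100
Efficiency% = 0.87931 * 100 = 87.931% ≈ 87.9%

87.9%


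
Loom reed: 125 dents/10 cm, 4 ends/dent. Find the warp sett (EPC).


Formula: EPC = (dents per 10 cm * ends per dent) / 10
Step 1: Total ends per 10 cm = 125 * 4 = 500
Step 2: EPC = 500 / 10 = 50.0 ends/cm

50.0 ends/cm


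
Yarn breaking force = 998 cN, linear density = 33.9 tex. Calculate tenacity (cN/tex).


Formula: Tenacity = Breaking force / Linear density
Tenacity = 998 cN / 33.9 tex
Tenacity = 29.44 cN/tex

29.44 cN/tex


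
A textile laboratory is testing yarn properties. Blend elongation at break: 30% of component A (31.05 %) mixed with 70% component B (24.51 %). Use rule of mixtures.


Formula: Blend property = (fraction_A * property_A) + (fraction_B * property_B)
Step 1: Contribution A = 30/100 * 31.05 % = 9.315 %
Step 2: Contribution B = 70/100 * 24.51 % = 17.157 %
Step 3: Blend elongation at break = 9.315 + 17.157 = 26.472 %

26.472 %


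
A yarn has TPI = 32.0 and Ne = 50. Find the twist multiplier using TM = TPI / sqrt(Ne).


Formula: TM = TPI / sqrt(Ne)
Step 1: sqrt(Ne) = sqrt(50) = 7.0711
Step 2: TM = 32.0 / 7.0711 = 4.53

4.53 TM


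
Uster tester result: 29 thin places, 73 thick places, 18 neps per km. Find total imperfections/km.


Formula: Total = thin places + thick places + neps
Total = 29 + 73 + 18
Total = 120 imperfections/km

120 imperfections/km


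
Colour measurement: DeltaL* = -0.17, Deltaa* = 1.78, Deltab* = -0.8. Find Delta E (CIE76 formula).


Formula: Delta E = sqrt(dL*^2 + da*^2 + db*^2)
Step 1: dL*^2 = (-0.17)^2 = 0.0289
Step 2: da*^2 = 1.78^2 = 3.1684
Step 3: db*^2 = (-0.8)^2 = 0.64
Step 4: Sum = 0.0289 + 3.1684 + 0.64 = 3.8373
Step 5: Delta E = sqrt(3.8373) = 1.96

1.96 Delta E


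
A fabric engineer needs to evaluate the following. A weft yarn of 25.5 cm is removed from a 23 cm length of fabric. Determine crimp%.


Formula: Crimp% = ((L_yarn - L_fabric) / L_fabric) * 100
Step 1: Extension = 25.5 - 23 = 2.5 cm
Step 2: Crimp% = (2.5 / 23) * 100
Step 3: Crimp% = 0.108696 * 100 = 10.8696% ≈ 10.9%

10.9%


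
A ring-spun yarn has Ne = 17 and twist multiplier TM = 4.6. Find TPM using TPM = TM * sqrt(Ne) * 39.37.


Formula: TPM = TM * sqrt(Ne) * 39.37
Step 1: sqrt(Ne) = sqrt(17) = 4.1231
Step 2: TM * sqrt(Ne) = 4.6 * 4.1231 = 18.9663
Step 3: TPM = 18.9663 * 39.37 = 747 twists/m

747 twists/m


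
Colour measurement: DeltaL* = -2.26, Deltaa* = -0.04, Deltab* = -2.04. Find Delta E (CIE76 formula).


Formula: Delta E = sqrt(dL*^2 + da*^2 + db*^2)
Step 1: dL*^2 = (-2.26)^2 = 5.1076
Step 2: da*^2 = (-0.04)^2 = 0.0016
Step 3: db*^2 = (-2.04)^2 = 4.1616
Step 4: Sum = 5.1076 + 0.0016 + 4.1616 = 9.2708
Step 5: Delta E = sqrt(9.2708) = 3.04

3.04 Delta E


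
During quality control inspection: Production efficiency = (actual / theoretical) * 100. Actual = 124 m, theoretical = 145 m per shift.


Formula: Efficiency% = (Actual output / Theoretical output) * 100
Efficiency% = (124 / 145) * 100
Efficiency% = 0.855172 * 100 = 85.5172% ≈ 85.5%

85.5%


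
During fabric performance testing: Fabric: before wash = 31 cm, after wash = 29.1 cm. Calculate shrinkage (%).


Formula: Shrinkage% = ((L_before - L_after) / L_before) * 100
Step 1: Shrinkage = 31 - 29.1 = 1.9 cm
Step 2: Shrinkage% = (1.9 / 31) * 100
Step 3: Shrinkage% = 0.06129 * 100 = 6.129% ≈ 6.1%

6.1%


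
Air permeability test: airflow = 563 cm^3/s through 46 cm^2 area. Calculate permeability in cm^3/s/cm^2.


Formula: Air Permeability = Airflow / Test Area
AP = 563 cm^3/s / 46 cm^2
AP = 12.2 cm^3/s/cm^2

12.2 cm^3/s/cm^2


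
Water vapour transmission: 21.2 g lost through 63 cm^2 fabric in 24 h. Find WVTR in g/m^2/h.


Formula: WVTR = mass_loss / (area * time)
Step 1: Convert area: 63 cm^2 = 0.0063 m^2
Step 2: WVTR = 21.2 g / (0.0063 m^2 * 24 h)
Step 3: WVTR = 21.2 / 0.1512 = 140.2 g/m^2/h

140.2 g/m^2/h


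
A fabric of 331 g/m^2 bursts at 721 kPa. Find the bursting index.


Formula: Bursting Index = Bursting Strength / Fabric GSM
BI = 721 kPa / 331 g/m^2
BI = 2.178 kPa/(g/m^2)

2.178 kPa/(g/m^2)


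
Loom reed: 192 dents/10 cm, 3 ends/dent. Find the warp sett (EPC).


Formula: EPC = (dents per 10 cm * ends per dent) / 10
Step 1: Total ends per 10 cm = 192 * 3 = 576
Step 2: EPC = 576 / 10 = 57.6 ends/cm

57.6 ends/cm


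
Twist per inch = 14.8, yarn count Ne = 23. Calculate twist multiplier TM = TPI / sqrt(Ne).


Formula: TM = TPI / sqrt(Ne)
Step 1: sqrt(Ne) = sqrt(23) = 4.7958
Step 2: TM = 14.8 / 4.7958 = 3.09

3.09 TM


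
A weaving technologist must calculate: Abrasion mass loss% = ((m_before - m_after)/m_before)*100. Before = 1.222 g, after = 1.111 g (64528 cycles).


Formula: Mass loss% = ((m_before - m_after) / m_before) * 100
Step 1: Mass loss = 1.222 - 1.111 = 0.111 g
Step 2: Ratio = 0.111 / 1.222 = 0.0908347
Step 3: Mass loss% = 0.0908347 * 100 = 9.08347% ≈ 9.08%

9.08%


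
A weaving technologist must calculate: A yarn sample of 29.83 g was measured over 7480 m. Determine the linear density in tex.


Formula: Tex = (mass_g / length_m) * 1000
Substituting: Tex = (29.83 / 7480) * 1000
Intermediate: 29.83 / 7480 = 0.00398797 g/m
Tex = 0.00398797 * 1000 = 3.99 tex

3.99 tex


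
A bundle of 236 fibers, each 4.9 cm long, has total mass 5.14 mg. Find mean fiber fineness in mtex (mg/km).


Formula: fineness (mtex) = mass (mg) / total length (km) = (mass_mg / total_length_m) * 1000
Step 1: Convert fiber length: 4.9 cm = 0.049 m
Step 2: Total fiber length = 236 * 0.049 = 11.564 m
Step 3: Linear density = 5.14 mg / 11.564 m = 0.4445 mg/m
Step 4: fineness = 0.4445 * 1000 = 444.5 mtex

444.5 mtex


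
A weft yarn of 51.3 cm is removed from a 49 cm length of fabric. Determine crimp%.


Formula: Crimp% = ((L_yarn - L_fabric) / L_fabric) * 100
Step 1: Extension = 51.3 - 49 = 2.3 cm
Step 2: Crimp% = (2.3 / 49) * 100
Step 3: Crimp% = 0.046939 * 100 = 4.6939% ≈ 4.7%

4.7%


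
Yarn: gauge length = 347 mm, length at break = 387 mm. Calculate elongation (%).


Formula: Elongation (%) = ((L_break - L0) / L0) * 100
Step 1: Extension = 387 - 347 = 40 mm
Step 2: Elongation = (40 / 347) * 100
Step 3: Elongation = 0.115274 * 100 = 11.5274% ≈ 11.5%

11.5%


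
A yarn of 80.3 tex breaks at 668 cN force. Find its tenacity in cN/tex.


Formula: Tenacity = Breaking force / Linear density
Tenacity = 668 cN / 80.3 tex
Tenacity = 8.32 cN/tex

8.32 cN/tex


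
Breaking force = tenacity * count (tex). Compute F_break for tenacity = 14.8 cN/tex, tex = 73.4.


Formula: Breaking force = Tenacity * Linear density
F = 14.8 cN/tex * 73.4 tex
F = 1086.32 cN

1086.32 cN


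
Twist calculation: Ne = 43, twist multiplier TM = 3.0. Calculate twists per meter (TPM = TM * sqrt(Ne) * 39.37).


Formula: TPM = TM * sqrt(Ne) * 39.37
Step 1: sqrt(Ne) = sqrt(43) = 6.5574
Step 2: TM * sqrt(Ne) = 3.0 * 6.5574 = 19.6722
Step 3: TPM = 19.6722 * 39.37 = 774 twists/m

774 twists/m


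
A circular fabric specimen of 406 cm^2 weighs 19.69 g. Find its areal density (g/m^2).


Formula: GSM = mass_g / area_m2
Step 1: Convert area: 406 cm^2 = 406 / 10000 = 0.0406 m^2
Step 2: GSM = 19.69 g / 0.0406 m^2 = 485.0 g/m^2

485.0 g/m^2


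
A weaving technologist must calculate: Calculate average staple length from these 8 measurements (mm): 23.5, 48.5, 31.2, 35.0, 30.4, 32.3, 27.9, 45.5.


Formula: Mean = sum of lengths / count
Sum = 23.5 + 48.5 + 31.2 + 35.0 + 30.4 + 32.3 + 27.9 + 45.5
Sum = 274.3 mm
Mean = 274.3 / 8 = 34.29 mm

34.29 mm


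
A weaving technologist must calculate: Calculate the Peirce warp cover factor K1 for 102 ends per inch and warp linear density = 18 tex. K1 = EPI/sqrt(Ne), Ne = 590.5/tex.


Formula: K1 = EPI / sqrt(Ne), with Ne = 590.5 / tex_warp
Step 1: Ne = 590.5 / 18 = 32.806
Step 2: sqrt(Ne) = sqrt(32.806) = 5.7277
Step 3: K1 = 102 / 5.7277 = 17.8

17.8


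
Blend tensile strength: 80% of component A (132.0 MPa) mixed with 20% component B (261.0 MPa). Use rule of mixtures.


Formula: Blend property = (fraction_A * property_A) + (fraction_B * property_B)
Step 1: Contribution A = 80/100 * 132.0 MPa = 105.6 MPa
Step 2: Contribution B = 20/100 * 261.0 MPa = 52.2 MPa
Step 3: Blend tensile strength = 105.6 + 52.2 = 157.8 MPa

157.8 MPa


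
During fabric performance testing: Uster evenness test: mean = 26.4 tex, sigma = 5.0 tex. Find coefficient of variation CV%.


Formula: CV% = (standard deviation / mean) * 100
Step 1: Ratio = 5.0 / 26.4 = 0.189394
Step 2: CV% = 0.189394 * 100 = 18.9394% ≈ 18.9%

18.9%


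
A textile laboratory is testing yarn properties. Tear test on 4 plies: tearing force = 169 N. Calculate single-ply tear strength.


Formula: Per-ply strength = Total force / Number of plies
Per-ply = 169 N / 4
Per-ply = 42.25 N

42.25 N


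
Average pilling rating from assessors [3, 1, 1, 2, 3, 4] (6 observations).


Formula: Mean = sum / count
Sum = 3 + 1 + 1 + 2 + 3 + 4 = 14
Mean = 14 / 6 = 2.3

2.3


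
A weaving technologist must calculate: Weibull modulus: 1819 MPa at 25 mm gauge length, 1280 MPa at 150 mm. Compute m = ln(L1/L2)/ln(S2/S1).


Formula: m = ln(L1/L2) / ln(S2/S1)
Step 1: ln(L1/L2) = ln(25/150) = -1.79176
Step 2: S2/S1 = 1280/1819 = 0.70368
Step 3: ln(S2/S1) = ln(0.70368) = -0.35143
Step 4: m = -1.79176 / -0.35143 = 5.10

5.10 (Weibull m)


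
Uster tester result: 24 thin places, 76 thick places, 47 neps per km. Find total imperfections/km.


Formula: Total = thin places + thick places + neps
Total = 24 + 76 + 47
Total = 147 imperfections/km

147 imperfections/km


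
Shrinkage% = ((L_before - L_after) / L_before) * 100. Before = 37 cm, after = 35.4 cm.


Formula: Shrinkage% = ((L_before - L_after) / L_before) * 100
Step 1: Shrinkage = 37 - 35.4 = 1.6 cm
Step 2: Shrinkage% = (1.6 / 37) * 100
Step 3: Shrinkage% = 0.043243 * 100 = 4.3243% ≈ 4.3%

4.3%


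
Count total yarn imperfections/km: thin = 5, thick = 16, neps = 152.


Formula: Total = thin places + thick places + neps
Total = 5 + 16 + 152
Total = 173 imperfections/km

173 imperfections/km


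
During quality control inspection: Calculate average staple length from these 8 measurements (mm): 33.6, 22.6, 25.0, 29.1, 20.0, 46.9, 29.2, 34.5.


Formula: Mean = sum of lengths / count
Sum = 33.6 + 22.6 + 25.0 + 29.1 + 20.0 + 46.9 + 29.2 + 34.5
Sum = 240.9 mm
Mean = 240.9 / 8 = 30.11 mm

30.11 mm


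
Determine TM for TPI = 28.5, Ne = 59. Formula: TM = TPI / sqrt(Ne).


Formula: TM = TPI / sqrt(Ne)
Step 1: sqrt(Ne) = sqrt(59) = 7.6811
Step 2: TM = 28.5 / 7.6811 = 3.71

3.71 TM


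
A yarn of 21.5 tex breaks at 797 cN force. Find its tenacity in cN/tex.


Formula: Tenacity = Breaking force / Linear density
Tenacity = 797 cN / 21.5 tex
Tenacity = 37.07 cN/tex

37.07 cN/tex


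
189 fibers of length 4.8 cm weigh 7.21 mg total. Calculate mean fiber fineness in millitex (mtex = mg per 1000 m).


Formula: fineness (mtex) = mass (mg) / total length (km) = (mass_mg / total_length_m) * 1000
Step 1: Convert fiber length: 4.8 cm = 0.048 m
Step 2: Total fiber length = 189 * 0.048 = 9.072 m
Step 3: Linear density = 7.21 mg / 9.072 m = 0.7948 mg/m
Step 4: fineness = 0.7948 * 1000 = 794.8 mtex

794.8 mtex


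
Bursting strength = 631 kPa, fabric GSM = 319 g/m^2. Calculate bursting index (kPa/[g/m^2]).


Formula: Bursting Index = Bursting Strength / Fabric GSM
BI = 631 kPa / 319 g/m^2
BI = 1.978 kPa/(g/m^2)

1.978 kPa/(g/m^2)


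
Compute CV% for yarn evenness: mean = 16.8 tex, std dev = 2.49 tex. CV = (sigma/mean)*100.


Formula: CV% = (standard deviation / mean) * 100
Step 1: Ratio = 2.49 / 16.8 = 0.148214
Step 2: CV% = 0.148214 * 100 = 14.8214% ≈ 14.8%

14.8%


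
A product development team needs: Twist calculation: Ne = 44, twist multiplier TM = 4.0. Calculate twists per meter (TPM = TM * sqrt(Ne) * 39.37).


Formula: TPM = TM * sqrt(Ne) * 39.37
Step 1: sqrt(Ne) = sqrt(44) = 6.6332
Step 2: TM * sqrt(Ne) = 4.0 * 6.6332 = 26.5328
Step 3: TPM = 26.5328 * 39.37 = 1045 twists/m

1045 twists/m


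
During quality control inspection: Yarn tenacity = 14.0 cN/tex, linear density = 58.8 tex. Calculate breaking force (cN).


Formula: Breaking force = Tenacity * Linear density
F = 14.0 cN/tex * 58.8 tex
F = 823.20 cN

823.20 cN


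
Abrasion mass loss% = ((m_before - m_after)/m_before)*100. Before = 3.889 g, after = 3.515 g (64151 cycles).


Formula: Mass loss% = ((m_before - m_after) / m_before) * 100
Step 1: Mass loss = 3.889 - 3.515 = 0.374 g
Step 2: Ratio = 0.374 / 3.889 = 0.0961687
Step 3: Mass loss% = 0.0961687 * 100 = 9.61687% ≈ 9.62%

9.62%


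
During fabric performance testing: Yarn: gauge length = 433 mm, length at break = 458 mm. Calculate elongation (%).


Formula: Elongation (%) = ((L_break - L0) / L0) * 100
Step 1: Extension = 458 - 433 = 25 mm
Step 2: Elongation = (25 / 433) * 100
Step 3: Elongation = 0.057737 * 100 = 5.7737% ≈ 5.8%

5.8%


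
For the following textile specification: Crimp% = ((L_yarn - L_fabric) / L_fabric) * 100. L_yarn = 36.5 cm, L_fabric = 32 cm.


Formula: Crimp% = ((L_yarn - L_fabric) / L_fabric) * 100
Step 1: Extension = 36.5 - 32 = 4.5 cm
Step 2: Crimp% = (4.5 / 32) * 100
Step 3: Crimp% = 0.140625 * 100 = 14.0625% ≈ 14.1%

14.1%


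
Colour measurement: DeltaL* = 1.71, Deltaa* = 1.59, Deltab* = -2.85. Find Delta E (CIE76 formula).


Formula: Delta E = sqrt(dL*^2 + da*^2 + db*^2)
Step 1: dL*^2 = 1.71^2 = 2.9241
Step 2: da*^2 = 1.59^2 = 2.5281
Step 3: db*^2 = (-2.85)^2 = 8.1225
Step 4: Sum = 2.9241 + 2.5281 + 8.1225 = 13.5747
Step 5: Delta E = sqrt(13.5747) = 3.68

3.68 Delta E


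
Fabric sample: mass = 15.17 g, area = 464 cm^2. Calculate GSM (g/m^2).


Formula: GSM = mass_g / area_m2
Step 1: Convert area: 464 cm^2 = 464 / 10000 = 0.0464 m^2
Step 2: GSM = 15.17 g / 0.0464 m^2 = 326.9 g/m^2

326.9 g/m^2


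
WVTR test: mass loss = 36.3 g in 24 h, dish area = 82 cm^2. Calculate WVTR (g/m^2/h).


Formula: WVTR = mass_loss / (area * time)
Step 1: Convert area: 82 cm^2 = 0.0082 m^2
Step 2: WVTR = 36.3 g / (0.0082 m^2 * 24 h)
Step 3: WVTR = 36.3 / 0.1968 = 184.5 g/m^2/h

184.5 g/m^2/h


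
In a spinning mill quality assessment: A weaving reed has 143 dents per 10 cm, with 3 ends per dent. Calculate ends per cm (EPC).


Formula: EPC = (dents per 10 cm * ends per dent) / 10
Step 1: Total ends per 10 cm = 143 * 3 = 429
Step 2: EPC = 429 / 10 = 42.9 ends/cm

42.9 ends/cm


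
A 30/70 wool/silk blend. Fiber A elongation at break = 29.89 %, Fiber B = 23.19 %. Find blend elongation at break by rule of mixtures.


Formula: Blend property = (fraction_A * property_A) + (fraction_B * property_B)
Step 1: Contribution A = 30/100 * 29.89 % = 8.967 %
Step 2: Contribution B = 70/100 * 23.19 % = 16.233 %
Step 3: Blend elongation at break = 8.967 + 16.233 = 25.2 %

25.2 %


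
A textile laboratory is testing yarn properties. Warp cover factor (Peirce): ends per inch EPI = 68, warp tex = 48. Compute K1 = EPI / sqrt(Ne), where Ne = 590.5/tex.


Formula: K1 = EPI / sqrt(Ne), with Ne = 590.5 / tex_warp
Step 1: Ne = 590.5 / 48 = 12.302
Step 2: sqrt(Ne) = sqrt(12.302) = 3.5074
Step 3: K1 = 68 / 3.5074 = 19.4

19.4


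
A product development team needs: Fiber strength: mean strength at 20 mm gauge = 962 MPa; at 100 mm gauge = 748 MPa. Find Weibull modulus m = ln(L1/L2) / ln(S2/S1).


Formula: m = ln(L1/L2) / ln(S2/S1)
Step 1: ln(L1/L2) = ln(20/100) = -1.60944
Step 2: S2/S1 = 748/962 = 0.77755
Step 3: ln(S2/S1) = ln(0.77755) = -0.25161
Step 4: m = -1.60944 / -0.25161 = 6.40

6.40 (Weibull m)


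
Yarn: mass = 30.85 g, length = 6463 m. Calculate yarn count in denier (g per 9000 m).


Formula: den = (mass_g / length_m) * 9000
Substituting: den = (30.85 / 6463) * 9000
Intermediate: 30.85 / 6463 = 0.00477333 g/m
den = 0.00477333 * 9000 = 43.0 denier

43.0 denier


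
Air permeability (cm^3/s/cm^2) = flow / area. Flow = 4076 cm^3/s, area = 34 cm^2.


Formula: Air Permeability = Airflow / Test Area
AP = 4076 cm^3/s / 34 cm^2
AP = 119.9 cm^3/s/cm^2

119.9 cm^3/s/cm^2


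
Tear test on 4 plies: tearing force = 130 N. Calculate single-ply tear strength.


Formula: Per-ply strength = Total force / Number of plies
Per-ply = 130 N / 4
Per-ply = 32.5 N

32.5 N


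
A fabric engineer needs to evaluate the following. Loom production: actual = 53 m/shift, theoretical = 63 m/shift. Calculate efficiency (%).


Formula: Efficiency% = (Actual output / Theoretical output) * 100
Efficiency% = (53 / 63) * 100
Efficiency% = 0.84127 * 100 = 84.127% ≈ 84.1%

84.1%


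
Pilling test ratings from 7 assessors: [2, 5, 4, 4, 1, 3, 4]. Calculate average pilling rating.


Formula: Mean = sum / count
Sum = 2 + 5 + 4 + 4 + 1 + 3 + 4 = 23
Mean = 23 / 7 = 3.3

3.3


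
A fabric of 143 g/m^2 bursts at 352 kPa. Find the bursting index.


Formula: Bursting Index = Bursting Strength / Fabric GSM
BI = 352 kPa / 143 g/m^2
BI = 2.462 kPa/(g/m^2)

2.462 kPa/(g/m^2)


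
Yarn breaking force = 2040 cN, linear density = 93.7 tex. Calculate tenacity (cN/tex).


Formula: Tenacity = Breaking force / Linear density
Tenacity = 2040 cN / 93.7 tex
Tenacity = 21.77 cN/tex

21.77 cN/tex


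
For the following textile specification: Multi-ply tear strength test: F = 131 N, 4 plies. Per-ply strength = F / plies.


Formula: Per-ply strength = Total force / Number of plies
Per-ply = 131 N / 4
Per-ply = 32.75 N

32.75 N


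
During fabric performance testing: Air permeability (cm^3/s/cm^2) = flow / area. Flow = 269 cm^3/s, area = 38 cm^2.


Formula: Air Permeability = Airflow / Test Area
AP = 269 cm^3/s / 38 cm^2
AP = 7.1 cm^3/s/cm^2

7.1 cm^3/s/cm^2


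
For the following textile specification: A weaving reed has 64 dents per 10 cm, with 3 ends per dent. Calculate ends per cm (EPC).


Formula: EPC = (dents per 10 cm * ends per dent) / 10
Step 1: Total ends per 10 cm = 64 * 3 = 192
Step 2: EPC = 192 / 10 = 19.2 ends/cm

19.2 ends/cm


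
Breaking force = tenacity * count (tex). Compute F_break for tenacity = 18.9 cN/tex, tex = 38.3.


Formula: Breaking force = Tenacity * Linear density
F = 18.9 cN/tex * 38.3 tex
F = 723.87 cN

723.87 cN


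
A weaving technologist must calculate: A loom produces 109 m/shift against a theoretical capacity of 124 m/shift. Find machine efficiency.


Formula: Efficiency% = (Actual output / Theoretical output) * 100
Efficiency% = (109 / 124) * 100
Efficiency% = 0.879032 * 100 = 87.9032% ≈ 87.9%

87.9%


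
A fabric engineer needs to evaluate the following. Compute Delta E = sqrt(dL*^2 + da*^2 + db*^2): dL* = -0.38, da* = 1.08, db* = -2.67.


Formula: Delta E = sqrt(dL*^2 + da*^2 + db*^2)
Step 1: dL*^2 = (-0.38)^2 = 0.1444
Step 2: da*^2 = 1.08^2 = 1.1664
Step 3: db*^2 = (-2.67)^2 = 7.1289
Step 4: Sum = 0.1444 + 1.1664 + 7.1289 = 8.4397
Step 5: Delta E = sqrt(8.4397) = 2.91

2.91 Delta E


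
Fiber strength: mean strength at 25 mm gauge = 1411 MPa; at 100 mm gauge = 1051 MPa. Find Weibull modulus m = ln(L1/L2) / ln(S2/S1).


Formula: m = ln(L1/L2) / ln(S2/S1)
Step 1: ln(L1/L2) = ln(25/100) = -1.38629
Step 2: S2/S1 = 1051/1411 = 0.74486
Step 3: ln(S2/S1) = ln(0.74486) = -0.29456
Step 4: m = -1.38629 / -0.29456 = 4.71

4.71 (Weibull m)


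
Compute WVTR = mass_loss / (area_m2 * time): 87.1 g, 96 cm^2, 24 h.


Formula: WVTR = mass_loss / (area * time)
Step 1: Convert area: 96 cm^2 = 0.0096 m^2
Step 2: WVTR = 87.1 g / (0.0096 m^2 * 24 h)
Step 3: WVTR = 87.1 / 0.2304 = 378.0 g/m^2/h

378.0 g/m^2/h


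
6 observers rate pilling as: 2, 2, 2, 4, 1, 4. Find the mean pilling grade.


Formula: Mean = sum / count
Sum = 2 + 2 + 2 + 4 + 1 + 4 = 15
Mean = 15 / 6 = 2.5

2.5


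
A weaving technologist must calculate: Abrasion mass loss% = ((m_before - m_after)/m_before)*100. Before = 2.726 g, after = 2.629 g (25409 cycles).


Formula: Mass loss% = ((m_before - m_after) / m_before) * 100
Step 1: Mass loss = 2.726 - 2.629 = 0.097 g
Step 2: Ratio = 0.097 / 2.726 = 0.0355833
Step 3: Mass loss% = 0.0355833 * 100 = 3.55833% ≈ 3.56%

3.56%


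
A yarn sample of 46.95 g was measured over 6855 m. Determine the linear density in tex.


Formula: Tex = (mass_g / length_m) * 1000
Substituting: Tex = (46.95 / 6855) * 1000
Intermediate: 46.95 / 6855 = 0.00684902 g/m
Tex = 0.00684902 * 1000 = 6.85 tex

6.85 tex


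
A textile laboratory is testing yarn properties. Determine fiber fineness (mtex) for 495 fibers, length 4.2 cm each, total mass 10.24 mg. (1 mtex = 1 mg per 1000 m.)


Formula: fineness (mtex) = mass (mg) / total length (km) = (mass_mg / total_length_m) * 1000
Step 1: Convert fiber length: 4.2 cm = 0.042 m
Step 2: Total fiber length = 495 * 0.042 = 20.79 m
Step 3: Linear density = 10.24 mg / 20.79 m = 0.4925 mg/m
Step 4: fineness = 0.4925 * 1000 = 492.5 mtex

492.5 mtex


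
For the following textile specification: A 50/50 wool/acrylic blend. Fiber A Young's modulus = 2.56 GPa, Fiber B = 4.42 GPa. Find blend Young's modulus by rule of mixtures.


Formula: Blend property = (fraction_A * property_A) + (fraction_B * property_B)
Step 1: Contribution A = 50/100 * 2.56 GPa = 1.28 GPa
Step 2: Contribution B = 50/100 * 4.42 GPa = 2.21 GPa
Step 3: Blend Young's modulus = 1.28 + 2.21 = 3.49 GPa

3.49 GPa


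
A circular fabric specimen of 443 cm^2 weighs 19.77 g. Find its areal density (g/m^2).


Formula: GSM = mass_g / area_m2
Step 1: Convert area: 443 cm^2 = 443 / 10000 = 0.0443 m^2
Step 2: GSM = 19.77 g / 0.0443 m^2 = 446.3 g/m^2

446.3 g/m^2


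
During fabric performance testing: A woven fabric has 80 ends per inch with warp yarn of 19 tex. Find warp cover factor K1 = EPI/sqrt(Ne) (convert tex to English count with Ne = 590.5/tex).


Formula: K1 = EPI / sqrt(Ne), with Ne = 590.5 / tex_warp
Step 1: Ne = 590.5 / 19 = 31.079
Step 2: sqrt(Ne) = sqrt(31.079) = 5.5749
Step 3: K1 = 80 / 5.5749 = 14.4

14.4


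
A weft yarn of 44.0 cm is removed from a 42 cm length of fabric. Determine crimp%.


Formula: Crimp% = ((L_yarn - L_fabric) / L_fabric) * 100
Step 1: Extension = 44.0 - 42 = 2.0 cm
Step 2: Crimp% = (2.0 / 42) * 100
Step 3: Crimp% = 0.047619 * 100 = 4.7619% ≈ 4.8%

4.8%


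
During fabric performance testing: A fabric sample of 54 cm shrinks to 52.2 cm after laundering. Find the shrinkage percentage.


Formula: Shrinkage% = ((L_before - L_after) / L_before) * 100
Step 1: Shrinkage = 54 - 52.2 = 1.8 cm
Step 2: Shrinkage% = (1.8 / 54) * 100
Step 3: Shrinkage% = 0.033333 * 100 = 3.3333% ≈ 3.3%

3.3%


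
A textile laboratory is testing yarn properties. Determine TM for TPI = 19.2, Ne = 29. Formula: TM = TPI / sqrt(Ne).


Formula: TM = TPI / sqrt(Ne)
Step 1: sqrt(Ne) = sqrt(29) = 5.3852
Step 2: TM = 19.2 / 5.3852 = 3.57

3.57 TM


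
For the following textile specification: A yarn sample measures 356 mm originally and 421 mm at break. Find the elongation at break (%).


Formula: Elongation (%) = ((L_break - L0) / L0) * 100
Step 1: Extension = 421 - 356 = 65 mm
Step 2: Elongation = (65 / 356) * 100
Step 3: Elongation = 0.182584 * 100 = 18.2584% ≈ 18.3%

18.3%


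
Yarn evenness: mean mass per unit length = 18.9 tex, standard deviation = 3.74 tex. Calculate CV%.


Formula: CV% = (standard deviation / mean) * 100
Step 1: Ratio = 3.74 / 18.9 = 0.197884
Step 2: CV% = 0.197884 * 100 = 19.7884% ≈ 19.8%

19.8%


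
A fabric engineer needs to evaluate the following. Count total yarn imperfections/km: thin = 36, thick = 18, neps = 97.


Formula: Total = thin places + thick places + neps
Total = 36 + 18 + 97
Total = 151 imperfections/km

151 imperfections/km


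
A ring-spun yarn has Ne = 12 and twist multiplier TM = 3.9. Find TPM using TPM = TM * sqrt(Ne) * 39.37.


Formula: TPM = TM * sqrt(Ne) * 39.37
Step 1: sqrt(Ne) = sqrt(12) = 3.4641
Step 2: TM * sqrt(Ne) = 3.9 * 3.4641 = 13.51
Step 3: TPM = 13.51 * 39.37 = 532 twists/m

532 twists/m


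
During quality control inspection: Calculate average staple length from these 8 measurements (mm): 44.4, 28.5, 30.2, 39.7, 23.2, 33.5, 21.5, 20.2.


Formula: Mean = sum of lengths / count
Sum = 44.4 + 28.5 + 30.2 + 39.7 + 23.2 + 33.5 + 21.5 + 20.2
Sum = 241.2 mm
Mean = 241.2 / 8 = 30.15 mm

30.15 mm


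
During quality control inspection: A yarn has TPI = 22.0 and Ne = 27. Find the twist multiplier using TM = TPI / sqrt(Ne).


Formula: TM = TPI / sqrt(Ne)
Step 1: sqrt(Ne) = sqrt(27) = 5.1962
Step 2: TM = 22.0 / 5.1962 = 4.23

4.23 TM


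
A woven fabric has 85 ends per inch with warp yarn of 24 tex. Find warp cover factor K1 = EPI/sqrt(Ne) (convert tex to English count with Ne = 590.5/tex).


Formula: K1 = EPI / sqrt(Ne), with Ne = 590.5 / tex_warp
Step 1: Ne = 590.5 / 24 = 24.604
Step 2: sqrt(Ne) = sqrt(24.604) = 4.9602
Step 3: K1 = 85 / 4.9602 = 17.1

17.1


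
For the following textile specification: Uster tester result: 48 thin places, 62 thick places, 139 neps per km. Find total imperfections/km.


Formula: Total = thin places + thick places + neps
Total = 48 + 62 + 139
Total = 249 imperfections/km

249 imperfections/km


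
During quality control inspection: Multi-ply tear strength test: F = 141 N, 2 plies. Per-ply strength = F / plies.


Formula: Per-ply strength = Total force / Number of plies
Per-ply = 141 N / 2
Per-ply = 70.5 N

70.5 N


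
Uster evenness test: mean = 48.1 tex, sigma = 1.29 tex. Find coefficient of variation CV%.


Formula: CV% = (standard deviation / mean) * 100
Step 1: Ratio = 1.29 / 48.1 = 0.026819
Step 2: CV% = 0.026819 * 100 = 2.6819% ≈ 2.7%

2.7%
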